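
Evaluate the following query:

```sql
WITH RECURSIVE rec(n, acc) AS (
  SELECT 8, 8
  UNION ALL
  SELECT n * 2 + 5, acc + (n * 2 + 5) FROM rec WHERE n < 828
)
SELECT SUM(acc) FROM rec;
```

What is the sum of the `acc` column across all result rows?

Base: n=8, acc=8.
Iteration 1: 8 < 828 holds -> n = 8 * 2 + 5 = 21, acc = 8 + 21 = 29.
Iteration 2: 21 < 828 holds -> n = 21 * 2 + 5 = 47, acc = 29 + 47 = 76.
Iteration 3: 47 < 828 holds -> n = 47 * 2 + 5 = 99, acc = 76 + 99 = 175.
Iteration 4: 99 < 828 holds -> n = 99 * 2 + 5 = 203, acc = 175 + 203 = 378.
Iteration 5: 203 < 828 holds -> n = 203 * 2 + 5 = 411, acc = 378 + 411 = 789.
Iteration 6: 411 < 828 holds -> n = 411 * 2 + 5 = 827, acc = 789 + 827 = 1616.
Iteration 7: 827 < 828 holds -> n = 827 * 2 + 5 = 1659, acc = 1616 + 1659 = 3275.
Iteration 8: 1659 < 828 fails; recursion stops.
SUM(acc) = 8 + 29 + 76 + 175 + 378 + 789 + 1616 + 3275 = 6346.

6346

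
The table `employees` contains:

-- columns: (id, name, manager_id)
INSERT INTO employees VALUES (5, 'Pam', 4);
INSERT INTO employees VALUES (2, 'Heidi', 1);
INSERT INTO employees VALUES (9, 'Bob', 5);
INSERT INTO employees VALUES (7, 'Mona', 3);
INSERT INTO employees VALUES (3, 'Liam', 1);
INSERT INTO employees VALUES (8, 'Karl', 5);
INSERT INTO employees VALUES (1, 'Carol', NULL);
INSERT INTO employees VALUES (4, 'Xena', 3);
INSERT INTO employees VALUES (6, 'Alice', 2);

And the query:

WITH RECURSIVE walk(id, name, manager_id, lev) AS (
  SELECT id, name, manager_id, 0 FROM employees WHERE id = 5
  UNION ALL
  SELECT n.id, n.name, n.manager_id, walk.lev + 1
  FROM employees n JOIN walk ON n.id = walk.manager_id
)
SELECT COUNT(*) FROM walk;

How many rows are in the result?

Base: id=5 (Pam), manager_id=4, lev 0.
Iteration 1: join on id=4 -> Xena (id 4, manager_id=3, lev 1).
Iteration 2: join on id=3 -> Liam (id 3, manager_id=1, lev 2).
Iteration 3: join on id=1 -> Carol (id 1, manager_id=NULL, lev 3).
Iteration 4: manager_id is NULL; no match; recursion stops.
Total rows emitted: 4.

4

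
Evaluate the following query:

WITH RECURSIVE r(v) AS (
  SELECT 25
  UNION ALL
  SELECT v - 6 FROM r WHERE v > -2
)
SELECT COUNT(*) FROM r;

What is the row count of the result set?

6

Base: v=25.
Iteration 1: 25 > -2 holds -> v = 25 - 6 = 19.
Iteration 2: 19 > -2 holds -> v = 19 - 6 = 13.
Iteration 3: 13 > -2 holds -> v = 13 - 6 = 7.
Iteration 4: 7 > -2 holds -> v = 7 - 6 = 1.
Iteration 5: 1 > -2 holds -> v = 1 - 6 = -5.
Iteration 6: -5 > -2 fails; recursion stops.
Total rows emitted: 6.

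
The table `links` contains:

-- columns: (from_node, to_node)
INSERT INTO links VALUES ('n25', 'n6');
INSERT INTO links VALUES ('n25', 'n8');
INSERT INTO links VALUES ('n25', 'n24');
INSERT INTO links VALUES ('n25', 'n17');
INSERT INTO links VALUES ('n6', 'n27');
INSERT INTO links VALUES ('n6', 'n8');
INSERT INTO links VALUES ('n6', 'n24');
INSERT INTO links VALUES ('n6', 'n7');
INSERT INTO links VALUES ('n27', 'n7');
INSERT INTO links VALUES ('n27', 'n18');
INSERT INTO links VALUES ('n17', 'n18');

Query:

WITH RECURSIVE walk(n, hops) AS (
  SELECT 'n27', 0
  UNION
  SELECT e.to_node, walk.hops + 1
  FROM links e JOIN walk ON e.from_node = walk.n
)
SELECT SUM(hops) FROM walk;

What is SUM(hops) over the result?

2

Base: (n27, hops=0).
Iteration 1: edges from {n27} -> (n18, hops=1), (n7, hops=1).
Iteration 2: no outgoing edges from {n18,n7}; recursion stops.
SUM(hops) = 0 + 1 + 1 = 2.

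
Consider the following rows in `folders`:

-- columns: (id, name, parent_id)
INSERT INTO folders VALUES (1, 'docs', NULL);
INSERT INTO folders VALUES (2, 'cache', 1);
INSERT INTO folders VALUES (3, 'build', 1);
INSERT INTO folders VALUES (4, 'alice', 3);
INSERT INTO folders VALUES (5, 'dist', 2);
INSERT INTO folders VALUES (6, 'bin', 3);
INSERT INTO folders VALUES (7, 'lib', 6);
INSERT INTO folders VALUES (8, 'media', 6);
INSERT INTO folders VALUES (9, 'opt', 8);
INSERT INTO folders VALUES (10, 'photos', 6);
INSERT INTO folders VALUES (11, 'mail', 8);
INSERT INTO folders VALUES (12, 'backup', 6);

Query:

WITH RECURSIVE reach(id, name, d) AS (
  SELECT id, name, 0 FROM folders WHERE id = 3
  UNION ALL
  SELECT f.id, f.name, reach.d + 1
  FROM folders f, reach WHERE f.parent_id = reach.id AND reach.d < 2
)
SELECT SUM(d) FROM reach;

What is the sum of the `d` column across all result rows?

Base: id=3 (build) at d 0.
Iteration 1: rows with parent_id in {3} -> alice (id 4, d 1), bin (id 6, d 1).
Iteration 2: rows with parent_id in {4,6} -> lib (id 7, d 2), media (id 8, d 2), photos (id 10, d 2), backup (id 12, d 2).
Iteration 3: d < 2 fails for all current rows; recursion stops.
SUM(d) = 0 + 1 + 1 + 2 + 2 + 2 + 2 = 10.

10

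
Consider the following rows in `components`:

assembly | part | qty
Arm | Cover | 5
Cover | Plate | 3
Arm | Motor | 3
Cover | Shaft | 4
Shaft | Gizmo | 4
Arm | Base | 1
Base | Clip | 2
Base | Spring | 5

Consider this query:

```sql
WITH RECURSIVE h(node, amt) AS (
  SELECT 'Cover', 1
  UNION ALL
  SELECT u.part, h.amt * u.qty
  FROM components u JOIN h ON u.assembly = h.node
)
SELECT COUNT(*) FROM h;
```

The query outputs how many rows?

4

Base: (Cover, amt=1).
Iteration 1: components of {Cover} -> Plate = 1*3 = 3, Shaft = 1*4 = 4.
Iteration 2: components of {Plate,Shaft} -> Gizmo = 4*4 = 16.
Iteration 3: no further components; recursion stops.
Total rows emitted: 4.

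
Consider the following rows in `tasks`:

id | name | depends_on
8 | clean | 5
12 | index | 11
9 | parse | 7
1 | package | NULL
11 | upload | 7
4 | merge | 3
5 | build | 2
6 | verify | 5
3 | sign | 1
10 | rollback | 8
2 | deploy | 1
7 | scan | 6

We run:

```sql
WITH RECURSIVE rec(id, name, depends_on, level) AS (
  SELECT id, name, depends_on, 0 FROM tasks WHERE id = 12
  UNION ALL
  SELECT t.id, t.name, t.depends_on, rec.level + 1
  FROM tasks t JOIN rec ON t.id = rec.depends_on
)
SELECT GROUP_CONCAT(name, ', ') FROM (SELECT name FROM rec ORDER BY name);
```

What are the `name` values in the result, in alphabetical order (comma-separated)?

Base: id=12 (index), depends_on=11, level 0.
Iteration 1: join on id=11 -> upload (id 11, depends_on=7, level 1).
Iteration 2: join on id=7 -> scan (id 7, depends_on=6, level 2).
Iteration 3: join on id=6 -> verify (id 6, depends_on=5, level 3).
Iteration 4: join on id=5 -> build (id 5, depends_on=2, level 4).
Iteration 5: join on id=2 -> deploy (id 2, depends_on=1, level 5).
Iteration 6: join on id=1 -> package (id 1, depends_on=NULL, level 6).
Iteration 7: depends_on is NULL; no match; recursion stops.

build, deploy, index, package, scan, upload, verify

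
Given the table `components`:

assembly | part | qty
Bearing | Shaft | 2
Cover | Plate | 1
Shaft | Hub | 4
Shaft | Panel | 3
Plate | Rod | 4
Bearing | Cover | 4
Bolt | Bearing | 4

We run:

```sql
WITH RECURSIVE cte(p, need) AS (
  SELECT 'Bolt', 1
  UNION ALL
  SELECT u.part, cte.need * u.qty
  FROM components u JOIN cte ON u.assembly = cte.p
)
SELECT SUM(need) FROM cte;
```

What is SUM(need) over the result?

165

Base: (Bolt, need=1).
Iteration 1: components of {Bolt} -> Bearing = 1*4 = 4.
Iteration 2: components of {Bearing} -> Cover = 4*4 = 16, Shaft = 4*2 = 8.
Iteration 3: components of {Cover,Shaft} -> Hub = 8*4 = 32, Panel = 8*3 = 24, Plate = 16*1 = 16.
Iteration 4: components of {Hub,Panel,Plate} -> Rod = 16*4 = 64.
Iteration 5: no further components; recursion stops.
SUM(need) = 1 + 4 + 8 + 16 + 24 + 32 + 16 + 64 = 165.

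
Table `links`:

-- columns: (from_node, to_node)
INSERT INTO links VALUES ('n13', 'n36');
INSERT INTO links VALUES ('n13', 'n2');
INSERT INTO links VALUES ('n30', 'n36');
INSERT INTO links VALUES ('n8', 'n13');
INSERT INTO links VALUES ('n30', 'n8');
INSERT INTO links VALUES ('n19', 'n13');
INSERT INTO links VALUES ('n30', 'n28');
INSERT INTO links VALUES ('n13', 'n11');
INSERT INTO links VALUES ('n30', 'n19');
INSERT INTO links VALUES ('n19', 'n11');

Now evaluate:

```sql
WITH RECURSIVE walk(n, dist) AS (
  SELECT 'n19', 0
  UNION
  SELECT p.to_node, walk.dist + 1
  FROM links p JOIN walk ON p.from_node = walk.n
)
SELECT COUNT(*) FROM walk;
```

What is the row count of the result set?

Base: (n19, dist=0).
Iteration 1: edges from {n19} -> (n11, dist=1), (n13, dist=1).
Iteration 2: edges from {n11,n13} -> (n11, dist=2), (n2, dist=2), (n36, dist=2).
Iteration 3: no outgoing edges from {n11,n2,n36}; recursion stops.
Total rows emitted: 6.

6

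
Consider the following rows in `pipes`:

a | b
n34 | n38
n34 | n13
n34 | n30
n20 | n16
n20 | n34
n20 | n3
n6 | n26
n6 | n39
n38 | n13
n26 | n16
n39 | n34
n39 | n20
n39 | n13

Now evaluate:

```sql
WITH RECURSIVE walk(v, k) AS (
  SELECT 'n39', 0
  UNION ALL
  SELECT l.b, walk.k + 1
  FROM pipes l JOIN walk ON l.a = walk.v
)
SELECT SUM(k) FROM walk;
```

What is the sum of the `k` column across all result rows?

Base: (n39, k=0).
Iteration 1: edges from {n39} -> (n13, k=1), (n20, k=1), (n34, k=1).
Iteration 2: edges from {n13,n20,n34} -> (n13, k=2), (n16, k=2), (n3, k=2), (n30, k=2), (n34, k=2), (n38, k=2).
Iteration 3: edges from {n13,n16,n3,n30,n34,n38} -> (n13, k=3) x2, (n30, k=3), (n38, k=3). [UNION ALL keeps all 4 new rows, including repeats]
Iteration 4: edges from {n13,n30,n38} -> (n13, k=4).
Iteration 5: no outgoing edges from {n13}; recursion stops.
SUM(k) = 0 + 1 + 1 + 1 + 2 + 2 + 2 + 2 + 2 + 2 + 3 + 3 + 3 + 3 + 4 = 31.

31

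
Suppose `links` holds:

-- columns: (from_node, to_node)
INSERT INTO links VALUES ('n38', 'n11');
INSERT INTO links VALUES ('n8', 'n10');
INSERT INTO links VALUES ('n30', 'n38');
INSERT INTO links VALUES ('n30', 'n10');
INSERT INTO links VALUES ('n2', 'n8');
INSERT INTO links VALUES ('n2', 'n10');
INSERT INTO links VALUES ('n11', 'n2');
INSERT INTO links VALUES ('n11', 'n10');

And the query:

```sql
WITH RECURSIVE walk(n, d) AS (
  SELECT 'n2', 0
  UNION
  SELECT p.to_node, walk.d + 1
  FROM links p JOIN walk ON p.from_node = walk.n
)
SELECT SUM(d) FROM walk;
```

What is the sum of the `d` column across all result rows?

Base: (n2, d=0).
Iteration 1: edges from {n2} -> (n10, d=1), (n8, d=1).
Iteration 2: edges from {n10,n8} -> (n10, d=2).
Iteration 3: no outgoing edges from {n10}; recursion stops.
SUM(d) = 0 + 1 + 1 + 2 = 4.

4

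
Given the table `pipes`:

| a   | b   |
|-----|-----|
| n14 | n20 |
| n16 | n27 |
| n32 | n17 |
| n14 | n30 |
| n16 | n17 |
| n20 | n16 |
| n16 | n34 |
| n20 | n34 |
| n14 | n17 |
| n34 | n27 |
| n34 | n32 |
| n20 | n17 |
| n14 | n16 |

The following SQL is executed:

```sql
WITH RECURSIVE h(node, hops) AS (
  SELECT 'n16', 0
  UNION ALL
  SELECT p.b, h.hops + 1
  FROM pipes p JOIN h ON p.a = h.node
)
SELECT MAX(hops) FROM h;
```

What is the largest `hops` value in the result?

3

Base: (n16, hops=0).
Iteration 1: edges from {n16} -> (n17, hops=1), (n27, hops=1), (n34, hops=1).
Iteration 2: edges from {n17,n27,n34} -> (n27, hops=2), (n32, hops=2).
Iteration 3: edges from {n27,n32} -> (n17, hops=3).
Iteration 4: no outgoing edges from {n17}; recursion stops.
hops values: 0, 1, 1, 1, 2, 2, 3; the maximum is 3.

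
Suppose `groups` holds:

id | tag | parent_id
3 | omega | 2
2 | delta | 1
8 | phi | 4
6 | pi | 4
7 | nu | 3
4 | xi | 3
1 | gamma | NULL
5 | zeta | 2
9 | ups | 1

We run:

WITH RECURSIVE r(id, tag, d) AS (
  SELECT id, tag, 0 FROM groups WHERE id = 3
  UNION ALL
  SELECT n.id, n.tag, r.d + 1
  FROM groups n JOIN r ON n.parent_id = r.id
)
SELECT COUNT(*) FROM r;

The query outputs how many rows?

Base: id=3 (omega) at d 0.
Iteration 1: rows with parent_id in {3} -> xi (id 4, d 1), nu (id 7, d 1).
Iteration 2: rows with parent_id in {4,7} -> pi (id 6, d 2), phi (id 8, d 2).
Iteration 3: no rows with parent_id in {6,8}; recursion stops.
Total rows emitted: 5.

5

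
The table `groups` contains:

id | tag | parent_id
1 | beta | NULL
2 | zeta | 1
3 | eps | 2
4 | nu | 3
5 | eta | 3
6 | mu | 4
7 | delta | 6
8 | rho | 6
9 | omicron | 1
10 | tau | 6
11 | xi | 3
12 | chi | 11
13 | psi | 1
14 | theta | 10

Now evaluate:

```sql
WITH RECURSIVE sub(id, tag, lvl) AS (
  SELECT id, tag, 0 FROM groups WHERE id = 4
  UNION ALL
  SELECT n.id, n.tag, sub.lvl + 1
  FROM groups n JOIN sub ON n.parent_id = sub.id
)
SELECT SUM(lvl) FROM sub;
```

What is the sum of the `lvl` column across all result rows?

10

Base: id=4 (nu) at lvl 0.
Iteration 1: rows with parent_id in {4} -> mu (id 6, lvl 1).
Iteration 2: rows with parent_id in {6} -> delta (id 7, lvl 2), rho (id 8, lvl 2), tau (id 10, lvl 2).
Iteration 3: rows with parent_id in {7,8,10} -> theta (id 14, lvl 3).
Iteration 4: no rows with parent_id in {14}; recursion stops.
SUM(lvl) = 0 + 1 + 2 + 2 + 2 + 3 = 10.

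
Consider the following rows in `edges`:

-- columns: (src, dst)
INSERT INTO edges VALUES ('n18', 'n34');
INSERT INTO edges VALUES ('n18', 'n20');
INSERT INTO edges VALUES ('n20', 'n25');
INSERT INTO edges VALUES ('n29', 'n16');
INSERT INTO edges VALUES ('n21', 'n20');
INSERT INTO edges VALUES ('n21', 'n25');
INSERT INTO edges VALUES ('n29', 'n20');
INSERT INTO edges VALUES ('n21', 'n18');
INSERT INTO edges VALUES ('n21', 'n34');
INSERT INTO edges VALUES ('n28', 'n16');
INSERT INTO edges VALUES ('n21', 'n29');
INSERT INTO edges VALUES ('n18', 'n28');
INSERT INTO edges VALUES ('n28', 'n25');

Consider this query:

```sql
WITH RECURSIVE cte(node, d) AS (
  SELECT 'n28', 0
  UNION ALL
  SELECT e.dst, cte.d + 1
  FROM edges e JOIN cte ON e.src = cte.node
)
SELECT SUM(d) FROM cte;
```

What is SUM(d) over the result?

Base: (n28, d=0).
Iteration 1: edges from {n28} -> (n16, d=1), (n25, d=1).
Iteration 2: no outgoing edges from {n16,n25}; recursion stops.
SUM(d) = 0 + 1 + 1 = 2.

2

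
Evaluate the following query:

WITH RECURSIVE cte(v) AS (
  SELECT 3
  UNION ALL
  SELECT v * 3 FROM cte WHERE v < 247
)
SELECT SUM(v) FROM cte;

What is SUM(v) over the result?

1092

Base: v=3.
Iteration 1: 3 < 247 holds -> v = 3 * 3 = 9.
Iteration 2: 9 < 247 holds -> v = 9 * 3 = 27.
Iteration 3: 27 < 247 holds -> v = 27 * 3 = 81.
Iteration 4: 81 < 247 holds -> v = 81 * 3 = 243.
Iteration 5: 243 < 247 holds -> v = 243 * 3 = 729.
Iteration 6: 729 < 247 fails; recursion stops.
SUM(v) = 3 + 9 + 27 + 81 + 243 + 729 = 1092.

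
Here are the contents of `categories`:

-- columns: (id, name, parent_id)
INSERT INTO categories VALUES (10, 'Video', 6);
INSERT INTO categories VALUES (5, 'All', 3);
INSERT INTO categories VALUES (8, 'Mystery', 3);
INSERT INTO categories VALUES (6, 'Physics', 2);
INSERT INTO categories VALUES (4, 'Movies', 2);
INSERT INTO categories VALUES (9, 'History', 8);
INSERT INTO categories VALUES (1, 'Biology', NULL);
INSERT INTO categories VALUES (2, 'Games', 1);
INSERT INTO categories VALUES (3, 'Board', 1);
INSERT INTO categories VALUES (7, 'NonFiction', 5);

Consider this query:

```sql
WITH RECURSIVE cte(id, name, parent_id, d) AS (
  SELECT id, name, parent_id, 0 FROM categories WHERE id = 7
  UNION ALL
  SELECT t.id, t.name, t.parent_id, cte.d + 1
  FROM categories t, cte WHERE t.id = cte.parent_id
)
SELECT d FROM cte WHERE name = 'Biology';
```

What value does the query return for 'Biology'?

Base: id=7 (NonFiction), parent_id=5, d 0.
Iteration 1: join on id=5 -> All (id 5, parent_id=3, d 1).
Iteration 2: join on id=3 -> Board (id 3, parent_id=1, d 2).
Iteration 3: join on id=1 -> Biology (id 1, parent_id=NULL, d 3).
Iteration 4: parent_id is NULL; no match; recursion stops.

3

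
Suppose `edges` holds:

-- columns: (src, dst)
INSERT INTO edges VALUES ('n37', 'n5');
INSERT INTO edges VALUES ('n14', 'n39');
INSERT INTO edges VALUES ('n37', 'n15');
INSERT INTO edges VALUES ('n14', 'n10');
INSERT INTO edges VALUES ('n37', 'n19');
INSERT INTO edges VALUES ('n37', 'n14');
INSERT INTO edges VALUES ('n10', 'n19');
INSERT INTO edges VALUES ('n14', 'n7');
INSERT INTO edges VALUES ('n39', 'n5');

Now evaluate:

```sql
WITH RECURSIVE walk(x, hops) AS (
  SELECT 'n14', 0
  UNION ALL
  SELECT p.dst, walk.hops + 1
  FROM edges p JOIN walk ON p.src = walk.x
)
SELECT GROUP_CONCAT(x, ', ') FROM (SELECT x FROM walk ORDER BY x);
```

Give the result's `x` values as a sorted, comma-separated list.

Base: (n14, hops=0).
Iteration 1: edges from {n14} -> (n10, hops=1), (n39, hops=1), (n7, hops=1).
Iteration 2: edges from {n10,n39,n7} -> (n19, hops=2), (n5, hops=2).
Iteration 3: no outgoing edges from {n19,n5}; recursion stops.

n10, n14, n19, n39, n5, n7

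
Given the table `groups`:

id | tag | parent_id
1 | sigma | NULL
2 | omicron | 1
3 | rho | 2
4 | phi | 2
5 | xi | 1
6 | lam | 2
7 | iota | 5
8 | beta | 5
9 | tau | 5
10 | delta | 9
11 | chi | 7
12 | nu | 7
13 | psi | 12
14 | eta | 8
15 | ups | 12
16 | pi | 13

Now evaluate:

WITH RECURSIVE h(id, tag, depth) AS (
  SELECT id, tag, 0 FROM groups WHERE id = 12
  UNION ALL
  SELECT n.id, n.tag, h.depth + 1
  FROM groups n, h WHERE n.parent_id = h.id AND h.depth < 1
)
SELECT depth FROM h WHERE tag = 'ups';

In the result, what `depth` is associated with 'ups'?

Base: id=12 (nu) at depth 0.
Iteration 1: rows with parent_id in {12} -> psi (id 13, depth 1), ups (id 15, depth 1).
Iteration 2: depth < 1 fails for all current rows; recursion stops.

1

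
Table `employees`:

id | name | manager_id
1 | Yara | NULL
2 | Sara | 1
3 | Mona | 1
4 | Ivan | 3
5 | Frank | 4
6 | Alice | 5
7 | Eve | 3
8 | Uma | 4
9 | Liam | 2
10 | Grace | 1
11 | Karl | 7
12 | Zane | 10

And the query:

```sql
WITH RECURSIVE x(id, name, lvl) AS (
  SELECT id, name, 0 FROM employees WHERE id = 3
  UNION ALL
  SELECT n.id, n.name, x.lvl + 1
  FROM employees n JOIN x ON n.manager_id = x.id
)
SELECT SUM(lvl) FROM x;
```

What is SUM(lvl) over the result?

Base: id=3 (Mona) at lvl 0.
Iteration 1: rows with manager_id in {3} -> Ivan (id 4, lvl 1), Eve (id 7, lvl 1).
Iteration 2: rows with manager_id in {4,7} -> Frank (id 5, lvl 2), Uma (id 8, lvl 2), Karl (id 11, lvl 2).
Iteration 3: rows with manager_id in {5,8,11} -> Alice (id 6, lvl 3).
Iteration 4: no rows with manager_id in {6}; recursion stops.
SUM(lvl) = 0 + 1 + 1 + 2 + 2 + 2 + 3 = 11.

11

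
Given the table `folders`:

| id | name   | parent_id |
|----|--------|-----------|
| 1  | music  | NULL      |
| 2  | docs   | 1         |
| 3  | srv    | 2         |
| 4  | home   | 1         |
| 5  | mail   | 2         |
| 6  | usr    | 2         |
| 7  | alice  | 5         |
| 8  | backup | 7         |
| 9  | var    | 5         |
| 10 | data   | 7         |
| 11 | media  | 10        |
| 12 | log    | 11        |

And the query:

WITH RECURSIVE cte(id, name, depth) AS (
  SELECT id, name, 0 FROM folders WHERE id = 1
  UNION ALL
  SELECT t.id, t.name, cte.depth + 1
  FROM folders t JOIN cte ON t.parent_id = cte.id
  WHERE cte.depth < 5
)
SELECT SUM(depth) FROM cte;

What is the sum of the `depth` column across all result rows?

27

Base: id=1 (music) at depth 0.
Iteration 1: rows with parent_id in {1} -> docs (id 2, depth 1), home (id 4, depth 1).
Iteration 2: rows with parent_id in {2,4} -> srv (id 3, depth 2), mail (id 5, depth 2), usr (id 6, depth 2).
Iteration 3: rows with parent_id in {3,5,6} -> alice (id 7, depth 3), var (id 9, depth 3).
Iteration 4: rows with parent_id in {7,9} -> backup (id 8, depth 4), data (id 10, depth 4).
Iteration 5: rows with parent_id in {8,10} -> media (id 11, depth 5).
Iteration 6: depth < 5 fails for all current rows; recursion stops.
SUM(depth) = 0 + 1 + 1 + 2 + 2 + 2 + 3 + 3 + 4 + 4 + 5 = 27.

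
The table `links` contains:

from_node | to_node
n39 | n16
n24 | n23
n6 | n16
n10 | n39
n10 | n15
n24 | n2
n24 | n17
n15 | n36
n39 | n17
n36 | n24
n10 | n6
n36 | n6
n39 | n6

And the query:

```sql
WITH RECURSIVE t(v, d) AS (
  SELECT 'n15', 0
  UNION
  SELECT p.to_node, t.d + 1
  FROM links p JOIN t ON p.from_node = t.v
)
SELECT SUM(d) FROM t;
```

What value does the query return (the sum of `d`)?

Base: (n15, d=0).
Iteration 1: edges from {n15} -> (n36, d=1).
Iteration 2: edges from {n36} -> (n24, d=2), (n6, d=2).
Iteration 3: edges from {n24,n6} -> (n16, d=3), (n17, d=3), (n2, d=3), (n23, d=3).
Iteration 4: no outgoing edges from {n16,n17,n2,n23}; recursion stops.
SUM(d) = 0 + 1 + 2 + 2 + 3 + 3 + 3 + 3 = 17.

17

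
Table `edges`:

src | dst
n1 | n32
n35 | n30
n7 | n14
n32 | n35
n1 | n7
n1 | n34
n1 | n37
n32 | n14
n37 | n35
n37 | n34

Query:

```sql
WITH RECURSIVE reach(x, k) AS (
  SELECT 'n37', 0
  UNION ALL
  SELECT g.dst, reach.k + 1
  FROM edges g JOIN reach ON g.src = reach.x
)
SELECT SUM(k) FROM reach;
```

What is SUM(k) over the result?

Base: (n37, k=0).
Iteration 1: edges from {n37} -> (n34, k=1), (n35, k=1).
Iteration 2: edges from {n34,n35} -> (n30, k=2).
Iteration 3: no outgoing edges from {n30}; recursion stops.
SUM(k) = 0 + 1 + 1 + 2 = 4.

4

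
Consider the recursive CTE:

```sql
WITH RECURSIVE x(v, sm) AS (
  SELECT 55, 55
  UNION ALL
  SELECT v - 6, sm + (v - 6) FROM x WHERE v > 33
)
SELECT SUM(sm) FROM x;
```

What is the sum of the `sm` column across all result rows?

705

Base: v=55, sm=55.
Iteration 1: 55 > 33 holds -> v = 55 - 6 = 49, sm = 55 + 49 = 104.
Iteration 2: 49 > 33 holds -> v = 49 - 6 = 43, sm = 104 + 43 = 147.
Iteration 3: 43 > 33 holds -> v = 43 - 6 = 37, sm = 147 + 37 = 184.
Iteration 4: 37 > 33 holds -> v = 37 - 6 = 31, sm = 184 + 31 = 215.
Iteration 5: 31 > 33 fails; recursion stops.
SUM(sm) = 55 + 104 + 147 + 184 + 215 = 705.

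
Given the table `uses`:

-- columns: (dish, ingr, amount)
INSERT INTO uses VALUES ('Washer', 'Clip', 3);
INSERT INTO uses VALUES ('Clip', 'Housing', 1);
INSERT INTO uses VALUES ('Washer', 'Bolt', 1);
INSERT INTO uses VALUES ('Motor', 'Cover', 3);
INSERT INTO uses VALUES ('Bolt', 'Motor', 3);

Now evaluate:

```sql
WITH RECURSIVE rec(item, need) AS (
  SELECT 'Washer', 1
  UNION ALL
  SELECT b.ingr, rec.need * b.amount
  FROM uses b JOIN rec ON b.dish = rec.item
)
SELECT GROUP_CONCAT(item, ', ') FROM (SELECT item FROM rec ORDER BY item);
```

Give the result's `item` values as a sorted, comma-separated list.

Bolt, Clip, Cover, Housing, Motor, Washer

Base: (Washer, need=1).
Iteration 1: components of {Washer} -> Bolt = 1*1 = 1, Clip = 1*3 = 3.
Iteration 2: components of {Bolt,Clip} -> Housing = 3*1 = 3, Motor = 1*3 = 3.
Iteration 3: components of {Housing,Motor} -> Cover = 3*3 = 9.
Iteration 4: no further components; recursion stops.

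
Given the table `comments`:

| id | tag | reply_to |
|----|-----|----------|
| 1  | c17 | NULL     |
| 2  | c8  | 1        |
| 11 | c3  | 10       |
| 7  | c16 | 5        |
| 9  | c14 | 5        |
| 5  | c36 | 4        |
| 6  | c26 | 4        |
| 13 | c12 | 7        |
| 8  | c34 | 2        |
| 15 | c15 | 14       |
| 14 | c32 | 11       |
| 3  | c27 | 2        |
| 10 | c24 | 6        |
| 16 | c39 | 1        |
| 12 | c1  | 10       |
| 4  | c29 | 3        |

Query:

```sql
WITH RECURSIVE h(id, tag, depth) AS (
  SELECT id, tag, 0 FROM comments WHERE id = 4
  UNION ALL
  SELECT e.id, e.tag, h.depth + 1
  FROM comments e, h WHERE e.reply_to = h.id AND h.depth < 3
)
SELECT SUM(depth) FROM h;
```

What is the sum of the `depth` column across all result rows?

17

Base: id=4 (c29) at depth 0.
Iteration 1: rows with reply_to in {4} -> c36 (id 5, depth 1), c26 (id 6, depth 1).
Iteration 2: rows with reply_to in {5,6} -> c16 (id 7, depth 2), c14 (id 9, depth 2), c24 (id 10, depth 2).
Iteration 3: rows with reply_to in {7,9,10} -> c3 (id 11, depth 3), c1 (id 12, depth 3), c12 (id 13, depth 3).
Iteration 4: depth < 3 fails for all current rows; recursion stops.
SUM(depth) = 0 + 1 + 1 + 2 + 2 + 2 + 3 + 3 + 3 = 17.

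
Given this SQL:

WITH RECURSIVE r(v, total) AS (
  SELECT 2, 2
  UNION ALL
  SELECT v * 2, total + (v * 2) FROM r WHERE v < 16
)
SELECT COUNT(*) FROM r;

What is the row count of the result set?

Base: v=2, total=2.
Iteration 1: 2 < 16 holds -> v = 2 * 2 = 4, total = 2 + 4 = 6.
Iteration 2: 4 < 16 holds -> v = 4 * 2 = 8, total = 6 + 8 = 14.
Iteration 3: 8 < 16 holds -> v = 8 * 2 = 16, total = 14 + 16 = 30.
Iteration 4: 16 < 16 fails; recursion stops.
Total rows emitted: 4.

4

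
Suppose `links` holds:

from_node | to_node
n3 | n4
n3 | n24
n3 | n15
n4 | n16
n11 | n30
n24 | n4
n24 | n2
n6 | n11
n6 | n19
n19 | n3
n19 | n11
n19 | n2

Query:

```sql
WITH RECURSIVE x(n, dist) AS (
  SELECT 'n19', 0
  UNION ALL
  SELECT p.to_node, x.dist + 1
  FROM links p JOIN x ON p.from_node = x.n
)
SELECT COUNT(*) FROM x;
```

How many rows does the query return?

12

Base: (n19, dist=0).
Iteration 1: edges from {n19} -> (n11, dist=1), (n2, dist=1), (n3, dist=1).
Iteration 2: edges from {n11,n2,n3} -> (n15, dist=2), (n24, dist=2), (n30, dist=2), (n4, dist=2).
Iteration 3: edges from {n15,n24,n30,n4} -> (n16, dist=3), (n2, dist=3), (n4, dist=3).
Iteration 4: edges from {n16,n2,n4} -> (n16, dist=4).
Iteration 5: no outgoing edges from {n16}; recursion stops.
Total rows emitted: 12.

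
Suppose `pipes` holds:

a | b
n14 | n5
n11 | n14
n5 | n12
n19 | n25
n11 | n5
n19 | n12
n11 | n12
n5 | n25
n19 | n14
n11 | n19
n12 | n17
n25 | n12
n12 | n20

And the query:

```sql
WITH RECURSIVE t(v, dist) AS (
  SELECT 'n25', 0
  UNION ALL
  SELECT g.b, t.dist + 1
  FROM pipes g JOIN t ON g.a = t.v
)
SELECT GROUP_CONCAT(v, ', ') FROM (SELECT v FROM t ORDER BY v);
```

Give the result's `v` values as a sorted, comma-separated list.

n12, n17, n20, n25

Base: (n25, dist=0).
Iteration 1: edges from {n25} -> (n12, dist=1).
Iteration 2: edges from {n12} -> (n17, dist=2), (n20, dist=2).
Iteration 3: no outgoing edges from {n17,n20}; recursion stops.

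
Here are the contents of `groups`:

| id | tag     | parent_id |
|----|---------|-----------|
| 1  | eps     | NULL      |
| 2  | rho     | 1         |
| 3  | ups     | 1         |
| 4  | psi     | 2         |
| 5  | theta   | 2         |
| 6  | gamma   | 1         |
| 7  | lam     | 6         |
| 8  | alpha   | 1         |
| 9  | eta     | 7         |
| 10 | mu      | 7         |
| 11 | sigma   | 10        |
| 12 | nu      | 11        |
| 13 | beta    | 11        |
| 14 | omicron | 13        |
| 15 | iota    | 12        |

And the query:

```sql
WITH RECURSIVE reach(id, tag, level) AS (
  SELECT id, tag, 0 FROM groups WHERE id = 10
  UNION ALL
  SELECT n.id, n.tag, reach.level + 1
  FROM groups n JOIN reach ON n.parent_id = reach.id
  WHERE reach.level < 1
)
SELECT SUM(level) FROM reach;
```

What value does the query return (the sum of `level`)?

Base: id=10 (mu) at level 0.
Iteration 1: rows with parent_id in {10} -> sigma (id 11, level 1).
Iteration 2: level < 1 fails for all current rows; recursion stops.
SUM(level) = 0 + 1 = 1.

1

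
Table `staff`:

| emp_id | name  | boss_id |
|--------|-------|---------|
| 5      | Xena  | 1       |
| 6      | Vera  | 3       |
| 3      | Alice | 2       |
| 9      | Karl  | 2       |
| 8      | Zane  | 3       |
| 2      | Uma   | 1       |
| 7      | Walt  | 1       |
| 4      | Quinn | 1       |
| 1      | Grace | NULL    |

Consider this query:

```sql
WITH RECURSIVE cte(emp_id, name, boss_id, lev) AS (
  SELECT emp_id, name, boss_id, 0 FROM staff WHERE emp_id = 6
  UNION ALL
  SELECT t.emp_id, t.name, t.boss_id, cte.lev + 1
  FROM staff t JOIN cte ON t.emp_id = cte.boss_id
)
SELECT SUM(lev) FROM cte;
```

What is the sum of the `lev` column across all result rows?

6

Base: emp_id=6 (Vera), boss_id=3, lev 0.
Iteration 1: join on emp_id=3 -> Alice (id 3, boss_id=2, lev 1).
Iteration 2: join on emp_id=2 -> Uma (id 2, boss_id=1, lev 2).
Iteration 3: join on emp_id=1 -> Grace (id 1, boss_id=NULL, lev 3).
Iteration 4: boss_id is NULL; no match; recursion stops.
SUM(lev) = 0 + 1 + 2 + 3 = 6.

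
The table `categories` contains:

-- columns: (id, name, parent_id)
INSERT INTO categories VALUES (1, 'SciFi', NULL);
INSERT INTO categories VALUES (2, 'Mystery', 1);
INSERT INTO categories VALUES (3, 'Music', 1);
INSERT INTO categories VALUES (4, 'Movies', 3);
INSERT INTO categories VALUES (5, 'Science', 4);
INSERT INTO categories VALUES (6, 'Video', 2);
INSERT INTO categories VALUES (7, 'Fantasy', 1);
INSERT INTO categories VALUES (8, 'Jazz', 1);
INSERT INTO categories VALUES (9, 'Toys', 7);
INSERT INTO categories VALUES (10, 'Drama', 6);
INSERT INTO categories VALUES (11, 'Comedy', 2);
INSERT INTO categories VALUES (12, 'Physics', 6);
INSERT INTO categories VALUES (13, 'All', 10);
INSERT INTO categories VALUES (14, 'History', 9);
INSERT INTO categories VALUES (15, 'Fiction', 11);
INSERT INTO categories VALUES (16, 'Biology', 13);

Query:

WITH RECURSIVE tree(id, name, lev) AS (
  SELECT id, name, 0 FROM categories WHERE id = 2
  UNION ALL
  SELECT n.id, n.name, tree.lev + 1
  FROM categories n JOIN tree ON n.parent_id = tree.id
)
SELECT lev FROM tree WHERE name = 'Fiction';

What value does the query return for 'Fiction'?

2

Base: id=2 (Mystery) at lev 0.
Iteration 1: rows with parent_id in {2} -> Video (id 6, lev 1), Comedy (id 11, lev 1).
Iteration 2: rows with parent_id in {6,11} -> Drama (id 10, lev 2), Physics (id 12, lev 2), Fiction (id 15, lev 2).
Iteration 3: rows with parent_id in {10,12,15} -> All (id 13, lev 3).
Iteration 4: rows with parent_id in {13} -> Biology (id 16, lev 4).
Iteration 5: no rows with parent_id in {16}; recursion stops.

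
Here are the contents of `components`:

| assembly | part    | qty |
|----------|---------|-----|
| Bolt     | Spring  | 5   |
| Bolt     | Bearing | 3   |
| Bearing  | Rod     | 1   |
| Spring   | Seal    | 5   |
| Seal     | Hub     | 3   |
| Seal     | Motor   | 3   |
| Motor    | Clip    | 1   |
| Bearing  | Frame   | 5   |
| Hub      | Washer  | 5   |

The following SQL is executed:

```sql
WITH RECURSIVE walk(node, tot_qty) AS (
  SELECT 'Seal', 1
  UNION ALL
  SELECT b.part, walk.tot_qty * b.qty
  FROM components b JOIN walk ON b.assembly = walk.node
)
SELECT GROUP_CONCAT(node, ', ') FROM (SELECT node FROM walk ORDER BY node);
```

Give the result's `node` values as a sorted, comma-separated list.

Base: (Seal, tot_qty=1).
Iteration 1: components of {Seal} -> Hub = 1*3 = 3, Motor = 1*3 = 3.
Iteration 2: components of {Hub,Motor} -> Clip = 3*1 = 3, Washer = 3*5 = 15.
Iteration 3: no further components; recursion stops.

Clip, Hub, Motor, Seal, Washer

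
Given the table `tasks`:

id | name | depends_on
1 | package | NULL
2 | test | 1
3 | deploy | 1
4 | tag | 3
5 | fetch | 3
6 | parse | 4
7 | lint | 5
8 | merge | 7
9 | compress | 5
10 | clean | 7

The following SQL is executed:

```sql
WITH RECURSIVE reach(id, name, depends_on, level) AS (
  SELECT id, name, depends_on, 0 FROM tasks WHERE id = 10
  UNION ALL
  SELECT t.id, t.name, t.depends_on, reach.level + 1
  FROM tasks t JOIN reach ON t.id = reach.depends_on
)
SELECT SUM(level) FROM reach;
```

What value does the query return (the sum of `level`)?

10

Base: id=10 (clean), depends_on=7, level 0.
Iteration 1: join on id=7 -> lint (id 7, depends_on=5, level 1).
Iteration 2: join on id=5 -> fetch (id 5, depends_on=3, level 2).
Iteration 3: join on id=3 -> deploy (id 3, depends_on=1, level 3).
Iteration 4: join on id=1 -> package (id 1, depends_on=NULL, level 4).
Iteration 5: depends_on is NULL; no match; recursion stops.
SUM(level) = 0 + 1 + 2 + 3 + 4 = 10.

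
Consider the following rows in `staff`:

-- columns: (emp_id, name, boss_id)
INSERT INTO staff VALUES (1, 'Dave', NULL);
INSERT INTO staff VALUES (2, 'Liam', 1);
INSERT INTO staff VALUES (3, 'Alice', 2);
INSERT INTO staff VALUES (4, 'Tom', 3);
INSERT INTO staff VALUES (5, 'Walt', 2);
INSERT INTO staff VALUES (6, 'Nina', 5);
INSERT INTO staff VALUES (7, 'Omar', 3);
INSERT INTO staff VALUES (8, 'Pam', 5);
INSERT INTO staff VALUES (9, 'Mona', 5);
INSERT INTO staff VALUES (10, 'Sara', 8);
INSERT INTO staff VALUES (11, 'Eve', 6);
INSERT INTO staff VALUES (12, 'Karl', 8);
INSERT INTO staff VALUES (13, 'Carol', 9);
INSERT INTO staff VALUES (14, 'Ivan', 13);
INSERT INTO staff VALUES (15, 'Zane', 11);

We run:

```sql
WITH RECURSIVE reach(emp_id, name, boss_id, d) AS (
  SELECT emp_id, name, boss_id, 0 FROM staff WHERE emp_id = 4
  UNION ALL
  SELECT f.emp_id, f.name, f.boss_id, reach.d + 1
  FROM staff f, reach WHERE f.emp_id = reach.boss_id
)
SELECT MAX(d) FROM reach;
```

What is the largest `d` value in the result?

Base: emp_id=4 (Tom), boss_id=3, d 0.
Iteration 1: join on emp_id=3 -> Alice (id 3, boss_id=2, d 1).
Iteration 2: join on emp_id=2 -> Liam (id 2, boss_id=1, d 2).
Iteration 3: join on emp_id=1 -> Dave (id 1, boss_id=NULL, d 3).
Iteration 4: boss_id is NULL; no match; recursion stops.
d values: 0, 1, 2, 3; the maximum is 3.

3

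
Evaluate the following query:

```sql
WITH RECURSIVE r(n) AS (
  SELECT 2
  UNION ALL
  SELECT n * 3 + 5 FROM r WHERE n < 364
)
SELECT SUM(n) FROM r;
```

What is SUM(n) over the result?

Base: n=2.
Iteration 1: 2 < 364 holds -> n = 2 * 3 + 5 = 11.
Iteration 2: 11 < 364 holds -> n = 11 * 3 + 5 = 38.
Iteration 3: 38 < 364 holds -> n = 38 * 3 + 5 = 119.
Iteration 4: 119 < 364 holds -> n = 119 * 3 + 5 = 362.
Iteration 5: 362 < 364 holds -> n = 362 * 3 + 5 = 1091.
Iteration 6: 1091 < 364 fails; recursion stops.
SUM(n) = 2 + 11 + 38 + 119 + 362 + 1091 = 1623.

1623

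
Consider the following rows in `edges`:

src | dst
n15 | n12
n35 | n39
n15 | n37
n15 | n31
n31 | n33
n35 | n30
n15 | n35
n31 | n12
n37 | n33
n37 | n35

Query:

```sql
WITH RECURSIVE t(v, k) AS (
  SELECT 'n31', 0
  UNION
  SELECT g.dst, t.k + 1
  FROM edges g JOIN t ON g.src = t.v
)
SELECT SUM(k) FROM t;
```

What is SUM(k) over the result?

2

Base: (n31, k=0).
Iteration 1: edges from {n31} -> (n12, k=1), (n33, k=1).
Iteration 2: no outgoing edges from {n12,n33}; recursion stops.
SUM(k) = 0 + 1 + 1 = 2.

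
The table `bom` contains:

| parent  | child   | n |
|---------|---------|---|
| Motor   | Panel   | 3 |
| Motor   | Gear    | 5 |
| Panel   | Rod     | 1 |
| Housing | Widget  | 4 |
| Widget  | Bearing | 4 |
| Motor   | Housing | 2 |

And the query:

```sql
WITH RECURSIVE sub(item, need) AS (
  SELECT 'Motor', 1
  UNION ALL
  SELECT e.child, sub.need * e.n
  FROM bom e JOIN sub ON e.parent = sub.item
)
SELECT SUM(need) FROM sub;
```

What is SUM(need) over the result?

Base: (Motor, need=1).
Iteration 1: components of {Motor} -> Gear = 1*5 = 5, Housing = 1*2 = 2, Panel = 1*3 = 3.
Iteration 2: components of {Gear,Housing,Panel} -> Rod = 3*1 = 3, Widget = 2*4 = 8.
Iteration 3: components of {Rod,Widget} -> Bearing = 8*4 = 32.
Iteration 4: no further components; recursion stops.
SUM(need) = 1 + 3 + 5 + 2 + 3 + 8 + 32 = 54.

54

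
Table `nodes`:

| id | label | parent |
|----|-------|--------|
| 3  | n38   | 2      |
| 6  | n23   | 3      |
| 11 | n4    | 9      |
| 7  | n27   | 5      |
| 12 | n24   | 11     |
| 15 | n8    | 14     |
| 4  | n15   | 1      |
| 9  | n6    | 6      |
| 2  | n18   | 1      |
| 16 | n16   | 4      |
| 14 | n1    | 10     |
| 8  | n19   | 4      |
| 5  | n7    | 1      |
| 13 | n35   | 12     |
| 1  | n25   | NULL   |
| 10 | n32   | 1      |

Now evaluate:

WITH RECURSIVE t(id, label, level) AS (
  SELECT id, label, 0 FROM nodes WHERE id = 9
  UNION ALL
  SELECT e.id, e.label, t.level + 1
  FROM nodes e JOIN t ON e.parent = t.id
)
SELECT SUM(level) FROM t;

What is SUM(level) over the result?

Base: id=9 (n6) at level 0.
Iteration 1: rows with parent in {9} -> n4 (id 11, level 1).
Iteration 2: rows with parent in {11} -> n24 (id 12, level 2).
Iteration 3: rows with parent in {12} -> n35 (id 13, level 3).
Iteration 4: no rows with parent in {13}; recursion stops.
SUM(level) = 0 + 1 + 2 + 3 = 6.

6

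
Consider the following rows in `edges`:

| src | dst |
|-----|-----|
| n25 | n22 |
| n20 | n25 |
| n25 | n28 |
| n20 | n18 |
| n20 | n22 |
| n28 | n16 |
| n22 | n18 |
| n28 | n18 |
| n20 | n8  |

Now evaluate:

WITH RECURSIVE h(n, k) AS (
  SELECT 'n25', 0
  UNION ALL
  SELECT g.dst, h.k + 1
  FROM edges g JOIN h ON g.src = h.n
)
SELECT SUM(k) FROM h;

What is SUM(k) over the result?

Base: (n25, k=0).
Iteration 1: edges from {n25} -> (n22, k=1), (n28, k=1).
Iteration 2: edges from {n22,n28} -> (n16, k=2), (n18, k=2) x2. [UNION ALL keeps all 3 new rows, including repeats]
Iteration 3: no outgoing edges from {n16,n18}; recursion stops.
SUM(k) = 0 + 1 + 1 + 2 + 2 + 2 = 8.

8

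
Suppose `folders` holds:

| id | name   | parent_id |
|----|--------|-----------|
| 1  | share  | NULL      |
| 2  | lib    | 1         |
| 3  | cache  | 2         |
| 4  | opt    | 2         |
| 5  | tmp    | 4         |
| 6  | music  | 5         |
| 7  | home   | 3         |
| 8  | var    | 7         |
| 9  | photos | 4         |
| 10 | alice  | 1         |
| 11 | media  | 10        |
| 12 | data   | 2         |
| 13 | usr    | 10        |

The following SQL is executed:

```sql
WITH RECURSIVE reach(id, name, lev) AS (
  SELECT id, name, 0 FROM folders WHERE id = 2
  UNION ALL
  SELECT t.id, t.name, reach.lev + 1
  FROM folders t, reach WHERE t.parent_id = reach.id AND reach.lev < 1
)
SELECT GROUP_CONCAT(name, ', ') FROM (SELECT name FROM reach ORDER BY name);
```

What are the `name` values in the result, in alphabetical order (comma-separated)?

cache, data, lib, opt

Base: id=2 (lib) at lev 0.
Iteration 1: rows with parent_id in {2} -> cache (id 3, lev 1), opt (id 4, lev 1), data (id 12, lev 1).
Iteration 2: lev < 1 fails for all current rows; recursion stops.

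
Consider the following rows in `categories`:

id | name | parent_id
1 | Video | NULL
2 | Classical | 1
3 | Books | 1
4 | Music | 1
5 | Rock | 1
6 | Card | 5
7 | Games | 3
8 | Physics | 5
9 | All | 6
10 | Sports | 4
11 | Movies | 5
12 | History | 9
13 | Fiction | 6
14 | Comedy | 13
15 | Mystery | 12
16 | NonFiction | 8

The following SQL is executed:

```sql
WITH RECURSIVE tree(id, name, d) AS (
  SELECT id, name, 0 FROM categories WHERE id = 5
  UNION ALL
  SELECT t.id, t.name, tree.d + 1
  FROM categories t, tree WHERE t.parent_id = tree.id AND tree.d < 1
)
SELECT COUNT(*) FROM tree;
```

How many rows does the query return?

Base: id=5 (Rock) at d 0.
Iteration 1: rows with parent_id in {5} -> Card (id 6, d 1), Physics (id 8, d 1), Movies (id 11, d 1).
Iteration 2: d < 1 fails for all current rows; recursion stops.
Total rows emitted: 4.

4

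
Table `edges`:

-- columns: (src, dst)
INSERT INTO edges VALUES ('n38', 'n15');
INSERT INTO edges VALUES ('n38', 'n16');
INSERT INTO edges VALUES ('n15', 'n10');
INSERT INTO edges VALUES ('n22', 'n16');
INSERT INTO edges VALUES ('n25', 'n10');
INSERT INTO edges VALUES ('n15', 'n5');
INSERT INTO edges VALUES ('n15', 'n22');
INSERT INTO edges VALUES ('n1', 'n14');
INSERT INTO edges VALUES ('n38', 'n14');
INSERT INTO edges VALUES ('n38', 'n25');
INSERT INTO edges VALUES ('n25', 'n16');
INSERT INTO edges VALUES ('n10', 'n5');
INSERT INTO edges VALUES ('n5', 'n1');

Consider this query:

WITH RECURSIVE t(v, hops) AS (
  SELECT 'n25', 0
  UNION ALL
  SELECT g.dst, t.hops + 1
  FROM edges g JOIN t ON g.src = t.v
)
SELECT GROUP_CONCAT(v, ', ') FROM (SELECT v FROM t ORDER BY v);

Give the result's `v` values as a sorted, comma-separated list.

n1, n10, n14, n16, n25, n5

Base: (n25, hops=0).
Iteration 1: edges from {n25} -> (n10, hops=1), (n16, hops=1).
Iteration 2: edges from {n10,n16} -> (n5, hops=2).
Iteration 3: edges from {n5} -> (n1, hops=3).
Iteration 4: edges from {n1} -> (n14, hops=4).
Iteration 5: no outgoing edges from {n14}; recursion stops.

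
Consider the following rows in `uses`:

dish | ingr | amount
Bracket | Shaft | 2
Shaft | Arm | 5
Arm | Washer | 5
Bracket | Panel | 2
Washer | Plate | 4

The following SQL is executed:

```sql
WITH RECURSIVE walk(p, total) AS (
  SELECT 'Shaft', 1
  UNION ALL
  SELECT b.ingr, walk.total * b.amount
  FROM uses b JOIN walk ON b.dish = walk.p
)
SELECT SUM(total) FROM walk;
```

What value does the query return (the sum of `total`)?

Base: (Shaft, total=1).
Iteration 1: components of {Shaft} -> Arm = 1*5 = 5.
Iteration 2: components of {Arm} -> Washer = 5*5 = 25.
Iteration 3: components of {Washer} -> Plate = 25*4 = 100.
Iteration 4: no further components; recursion stops.
SUM(total) = 1 + 5 + 25 + 100 = 131.

131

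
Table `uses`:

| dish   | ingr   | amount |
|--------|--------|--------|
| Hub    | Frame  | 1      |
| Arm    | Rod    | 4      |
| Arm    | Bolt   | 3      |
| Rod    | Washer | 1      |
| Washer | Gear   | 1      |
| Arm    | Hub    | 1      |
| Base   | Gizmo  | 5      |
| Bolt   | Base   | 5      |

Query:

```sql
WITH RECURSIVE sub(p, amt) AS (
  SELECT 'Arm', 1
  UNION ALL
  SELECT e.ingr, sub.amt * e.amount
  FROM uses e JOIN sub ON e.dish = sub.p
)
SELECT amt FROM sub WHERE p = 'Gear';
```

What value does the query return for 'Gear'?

Base: (Arm, amt=1).
Iteration 1: components of {Arm} -> Bolt = 1*3 = 3, Hub = 1*1 = 1, Rod = 1*4 = 4.
Iteration 2: components of {Bolt,Hub,Rod} -> Base = 3*5 = 15, Frame = 1*1 = 1, Washer = 4*1 = 4.
Iteration 3: components of {Base,Frame,Washer} -> Gear = 4*1 = 4, Gizmo = 15*5 = 75.
Iteration 4: no further components; recursion stops.

4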